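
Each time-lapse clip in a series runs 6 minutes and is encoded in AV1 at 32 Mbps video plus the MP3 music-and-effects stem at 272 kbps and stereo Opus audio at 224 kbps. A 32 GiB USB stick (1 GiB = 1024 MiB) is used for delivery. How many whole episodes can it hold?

6 min = 360 s
Audio total: 272 + 224 = 496 kbps = 0.496 Mbps.
Total bitrate: 32.496 Mbps.
Per item: 32.496 Mbps × 360 s = 11,699 Mb = 1,462 MB.
Capacity: 32 GiB = 274,878 Mb; 23.50 items → 23 complete.

23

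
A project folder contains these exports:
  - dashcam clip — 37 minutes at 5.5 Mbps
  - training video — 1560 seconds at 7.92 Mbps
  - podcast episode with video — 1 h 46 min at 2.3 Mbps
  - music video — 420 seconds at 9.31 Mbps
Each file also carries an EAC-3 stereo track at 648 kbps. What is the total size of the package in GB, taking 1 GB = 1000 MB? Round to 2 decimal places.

Audio: 648 kbps = 0.648 Mbps.
dashcam clip: 6.148 Mbps × 2220 s = 13648.6 Mb
training video: 8.568 Mbps × 1560 s = 13366.1 Mb
podcast episode with video: 2.948 Mbps × 6360 s = 18749.3 Mb
music video: 9.958 Mbps × 420 s = 4182.4 Mb
Total: 49946.3 Mb = 6243.3 MB.
= 6.243 GB.

6.24 GB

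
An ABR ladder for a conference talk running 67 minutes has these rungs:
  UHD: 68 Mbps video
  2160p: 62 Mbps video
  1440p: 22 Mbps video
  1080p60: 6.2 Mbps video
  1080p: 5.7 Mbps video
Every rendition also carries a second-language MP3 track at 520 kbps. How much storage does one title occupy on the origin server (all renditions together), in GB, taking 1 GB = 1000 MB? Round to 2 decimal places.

83.67 GB

67 min = 4020 s
Audio: 520 kbps = 0.520 Mbps.
Sum of rendition bitrates: (68+0.520) + (62+0.520) + (22+0.520) + (6.2+0.520) + (5.7+0.520) = 166.500 Mbps.
× 4020 s = 669,330 Mb = 83,666 MB = 83.67 GB.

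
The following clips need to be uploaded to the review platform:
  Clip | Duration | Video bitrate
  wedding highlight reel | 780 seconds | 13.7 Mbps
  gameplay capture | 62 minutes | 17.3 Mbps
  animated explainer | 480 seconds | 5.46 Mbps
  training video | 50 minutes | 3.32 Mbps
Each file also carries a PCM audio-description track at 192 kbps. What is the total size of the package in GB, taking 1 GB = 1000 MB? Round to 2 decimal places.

Audio: 192 kbps = 0.192 Mbps.
wedding highlight reel: 13.892 Mbps × 780 s = 10835.8 Mb
gameplay capture: 17.492 Mbps × 3720 s = 65070.2 Mb
animated explainer: 5.652 Mbps × 480 s = 2713.0 Mb
training video: 3.512 Mbps × 3000 s = 10536.0 Mb
Total: 89155.0 Mb = 11144.4 MB.
= 11.14 GB.

11.14 GB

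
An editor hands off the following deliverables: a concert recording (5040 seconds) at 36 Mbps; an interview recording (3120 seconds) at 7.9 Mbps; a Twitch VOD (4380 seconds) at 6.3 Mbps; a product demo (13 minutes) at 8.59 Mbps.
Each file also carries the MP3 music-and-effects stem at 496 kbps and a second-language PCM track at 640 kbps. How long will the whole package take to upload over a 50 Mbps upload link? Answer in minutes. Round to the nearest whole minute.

85 minutes

Audio total: 496 + 640 = 1136 kbps = 1.136 Mbps.
concert recording: 37.136 Mbps × 5040 s = 187165.4 Mb
interview recording: 9.036 Mbps × 3120 s = 28192.3 Mb
Twitch VOD: 7.436 Mbps × 4380 s = 32569.7 Mb
product demo: 9.726 Mbps × 780 s = 7586.3 Mb
Total: 255513.7 Mb = 31939.2 MB.
At 50 Mbps: 255513.7 / 50 = 5110 s ≈ 85.2 minutes.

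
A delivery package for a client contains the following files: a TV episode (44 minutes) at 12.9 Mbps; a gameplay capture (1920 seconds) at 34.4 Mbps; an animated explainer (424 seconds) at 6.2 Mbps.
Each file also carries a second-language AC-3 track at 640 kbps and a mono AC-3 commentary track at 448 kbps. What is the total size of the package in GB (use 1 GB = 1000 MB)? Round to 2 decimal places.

13.52 GB

Audio total: 640 + 448 = 1088 kbps = 1.088 Mbps.
TV episode: 13.988 Mbps × 2640 s = 36928.3 Mb
gameplay capture: 35.488 Mbps × 1920 s = 68137.0 Mb
animated explainer: 7.288 Mbps × 424 s = 3090.1 Mb
Total: 108155.4 Mb = 13519.4 MB.
= 13.52 GB.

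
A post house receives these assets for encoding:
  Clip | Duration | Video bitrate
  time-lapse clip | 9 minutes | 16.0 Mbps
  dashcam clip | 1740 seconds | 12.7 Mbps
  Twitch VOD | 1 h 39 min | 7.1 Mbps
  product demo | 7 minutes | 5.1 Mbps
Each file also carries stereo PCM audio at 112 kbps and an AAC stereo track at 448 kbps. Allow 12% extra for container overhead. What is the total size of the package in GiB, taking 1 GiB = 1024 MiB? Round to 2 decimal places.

10.42 GiB

Audio total: 112 + 448 = 560 kbps = 0.560 Mbps.
time-lapse clip: 16.560 Mbps × 540 s × 1.12 = 10015.5 Mb
dashcam clip: 13.260 Mbps × 1740 s × 1.12 = 25841.1 Mb
Twitch VOD: 7.660 Mbps × 5940 s × 1.12 = 50960.4 Mb
product demo: 5.660 Mbps × 420 s × 1.12 = 2662.5 Mb
Total: 89479.5 Mb = 11184.9 MB.
= 10.42 GiB.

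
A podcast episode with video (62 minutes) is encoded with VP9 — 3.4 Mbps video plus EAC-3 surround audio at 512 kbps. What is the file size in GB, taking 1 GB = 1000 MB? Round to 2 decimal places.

1.82 GB

62 min = 3720 s
Audio: 512 kbps = 0.512 Mbps.
Total bitrate: 3.4 + 0.512 = 3.912 Mbps.
Stream data: 3.912 Mbps × 3720 s = 14552.6 Mb.
14,553 Mb ÷ 8 = 1,819 MB → 1.819 GB.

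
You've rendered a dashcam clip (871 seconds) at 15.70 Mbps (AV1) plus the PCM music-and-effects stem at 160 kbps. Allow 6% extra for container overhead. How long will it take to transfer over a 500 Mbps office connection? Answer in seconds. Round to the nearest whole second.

29 seconds

Audio: 160 kbps = 0.160 Mbps.
Total bitrate: 15.860 Mbps.
File: 15.860 Mbps × 871 s = 13814.1 Mb.
With 6% container overhead: ×1.06. → 14642.9 Mb.
At 500 Mbps: 14642.9 / 500 = 29.3 s ≈ 29.3 seconds.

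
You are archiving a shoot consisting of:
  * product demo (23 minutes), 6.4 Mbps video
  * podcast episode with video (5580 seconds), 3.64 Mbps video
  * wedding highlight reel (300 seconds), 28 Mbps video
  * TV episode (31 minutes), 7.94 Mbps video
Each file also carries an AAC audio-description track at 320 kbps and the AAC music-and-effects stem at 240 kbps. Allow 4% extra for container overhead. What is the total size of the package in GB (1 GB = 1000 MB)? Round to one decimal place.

7.5 GB

Audio total: 320 + 240 = 560 kbps = 0.560 Mbps.
product demo: 6.960 Mbps × 1380 s × 1.04 = 9989.0 Mb
podcast episode with video: 4.200 Mbps × 5580 s × 1.04 = 24373.4 Mb
wedding highlight reel: 28.560 Mbps × 300 s × 1.04 = 8910.7 Mb
TV episode: 8.500 Mbps × 1860 s × 1.04 = 16442.4 Mb
Total: 59715.6 Mb = 7464.4 MB.
= 7.464 GB.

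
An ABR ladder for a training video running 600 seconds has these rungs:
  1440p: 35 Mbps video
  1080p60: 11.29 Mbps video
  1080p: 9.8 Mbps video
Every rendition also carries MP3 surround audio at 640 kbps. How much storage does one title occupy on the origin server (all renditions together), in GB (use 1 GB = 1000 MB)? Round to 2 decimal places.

4.35 GB

Audio: 640 kbps = 0.640 Mbps.
Sum of rendition bitrates: (35+0.640) + (11.29+0.640) + (9.8+0.640) = 58.010 Mbps.
× 600 s = 34,806 Mb = 4,351 MB = 4.351 GB.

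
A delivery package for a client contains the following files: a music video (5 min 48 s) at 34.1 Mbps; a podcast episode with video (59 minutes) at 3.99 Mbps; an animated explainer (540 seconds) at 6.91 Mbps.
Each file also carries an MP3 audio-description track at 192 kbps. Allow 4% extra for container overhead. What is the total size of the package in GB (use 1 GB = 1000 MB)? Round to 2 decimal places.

Audio: 192 kbps = 0.192 Mbps.
music video: 34.292 Mbps × 348 s × 1.04 = 12411.0 Mb
podcast episode with video: 4.182 Mbps × 3540 s × 1.04 = 15396.5 Mb
animated explainer: 7.102 Mbps × 540 s × 1.04 = 3988.5 Mb
Total: 31795.9 Mb = 3974.5 MB.
= 3.974 GB.

3.97 GB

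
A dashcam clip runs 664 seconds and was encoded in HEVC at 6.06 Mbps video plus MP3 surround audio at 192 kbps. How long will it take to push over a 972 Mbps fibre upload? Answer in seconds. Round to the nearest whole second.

Audio: 192 kbps = 0.192 Mbps.
Total bitrate: 6.252 Mbps.
File: 6.252 Mbps × 664 s = 4151.3 Mb.
At 972 Mbps: 4151.3 / 972 = 4.3 s ≈ 4.27 seconds.

4 seconds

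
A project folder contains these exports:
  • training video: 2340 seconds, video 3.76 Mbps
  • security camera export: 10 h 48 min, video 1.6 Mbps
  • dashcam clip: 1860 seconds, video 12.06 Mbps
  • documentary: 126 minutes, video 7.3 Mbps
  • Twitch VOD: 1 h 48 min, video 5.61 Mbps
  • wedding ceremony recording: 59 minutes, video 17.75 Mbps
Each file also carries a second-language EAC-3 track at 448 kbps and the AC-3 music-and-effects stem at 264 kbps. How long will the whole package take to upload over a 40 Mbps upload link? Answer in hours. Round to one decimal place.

Audio total: 448 + 264 = 712 kbps = 0.712 Mbps.
training video: 4.472 Mbps × 2340 s = 10464.5 Mb
security camera export: 2.312 Mbps × 38880 s = 89890.6 Mb
dashcam clip: 12.772 Mbps × 1860 s = 23755.9 Mb
documentary: 8.012 Mbps × 7560 s = 60570.7 Mb
Twitch VOD: 6.322 Mbps × 6480 s = 40966.6 Mb
wedding ceremony recording: 18.462 Mbps × 3540 s = 65355.5 Mb
Total: 291003.7 Mb = 36375.5 MB.
At 40 Mbps: 291003.7 / 40 = 7275 s ≈ 2.02 hours.

2.0 hours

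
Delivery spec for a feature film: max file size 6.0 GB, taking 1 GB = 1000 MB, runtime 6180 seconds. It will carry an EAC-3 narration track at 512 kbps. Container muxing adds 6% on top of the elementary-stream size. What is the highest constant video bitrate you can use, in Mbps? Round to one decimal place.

6.8 Mbps

Budget: 6.0 GB = 48000.0 Mb.
Stream payload after overhead: 48000.0 / 1.06 = 45283.0 Mb.
Total bitrate budget: 45283.0 Mb / 6180 s = 7.327 Mbps.
Audio: 512 kbps = 0.512 Mbps.
Video: 7.327 − 0.512 = 6.815 Mbps.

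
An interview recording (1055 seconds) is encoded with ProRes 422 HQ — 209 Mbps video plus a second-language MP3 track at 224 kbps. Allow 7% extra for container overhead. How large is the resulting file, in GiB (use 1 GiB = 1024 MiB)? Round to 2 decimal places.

Audio: 224 kbps = 0.224 Mbps.
Total bitrate: 209 + 0.224 = 209.224 Mbps.
Stream data: 209.224 Mbps × 1055 s = 220731.3 Mb.
With 7% container overhead: ×1.07.
236,183 Mb = 29,522,814,050 bytes ÷ 1,073,741,824 = 27.50 GiB.

27.50 GiB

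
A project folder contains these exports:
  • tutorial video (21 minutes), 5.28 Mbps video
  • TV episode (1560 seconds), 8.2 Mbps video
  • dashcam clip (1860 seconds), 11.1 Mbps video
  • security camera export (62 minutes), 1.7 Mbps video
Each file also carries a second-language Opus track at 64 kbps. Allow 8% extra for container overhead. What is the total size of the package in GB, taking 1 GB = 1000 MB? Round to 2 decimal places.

6.34 GB

Audio: 64 kbps = 0.064 Mbps.
tutorial video: 5.344 Mbps × 1260 s × 1.08 = 7272.1 Mb
TV episode: 8.264 Mbps × 1560 s × 1.08 = 13923.2 Mb
dashcam clip: 11.164 Mbps × 1860 s × 1.08 = 22426.2 Mb
security camera export: 1.764 Mbps × 3720 s × 1.08 = 7087.0 Mb
Total: 50708.6 Mb = 6338.6 MB.
= 6.339 GB.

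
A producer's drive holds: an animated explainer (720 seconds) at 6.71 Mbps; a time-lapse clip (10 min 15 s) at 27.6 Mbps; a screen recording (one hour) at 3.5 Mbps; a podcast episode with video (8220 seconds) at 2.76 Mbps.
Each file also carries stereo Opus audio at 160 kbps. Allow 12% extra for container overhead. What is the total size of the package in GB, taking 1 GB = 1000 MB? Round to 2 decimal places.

8.29 GB

Audio: 160 kbps = 0.160 Mbps.
animated explainer: 6.870 Mbps × 720 s × 1.12 = 5540.0 Mb
time-lapse clip: 27.760 Mbps × 615 s × 1.12 = 19121.1 Mb
screen recording: 3.660 Mbps × 3600 s × 1.12 = 14757.1 Mb
podcast episode with video: 2.920 Mbps × 8220 s × 1.12 = 26882.7 Mb
Total: 66300.9 Mb = 8287.6 MB.
= 8.288 GB.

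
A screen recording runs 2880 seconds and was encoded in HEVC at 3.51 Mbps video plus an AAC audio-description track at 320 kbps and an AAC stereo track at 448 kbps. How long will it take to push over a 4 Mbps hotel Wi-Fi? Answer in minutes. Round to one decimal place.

Audio total: 320 + 448 = 768 kbps = 0.768 Mbps.
Total bitrate: 4.278 Mbps.
File: 4.278 Mbps × 2880 s = 12320.6 Mb.
At 4 Mbps: 12320.6 / 4 = 3080.2 s ≈ 51.3 minutes.

51.3 minutes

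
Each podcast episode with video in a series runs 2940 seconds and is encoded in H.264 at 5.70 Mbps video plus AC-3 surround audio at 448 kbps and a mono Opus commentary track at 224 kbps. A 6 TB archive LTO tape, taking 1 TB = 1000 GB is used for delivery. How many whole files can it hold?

Audio total: 448 + 224 = 672 kbps = 0.672 Mbps.
Total bitrate: 6.372 Mbps.
Per item: 6.372 Mbps × 2940 s = 18,734 Mb = 2,342 MB.
Capacity: 6 TB = 48,000,000 Mb; 2562.23 items → 2562 complete.

2562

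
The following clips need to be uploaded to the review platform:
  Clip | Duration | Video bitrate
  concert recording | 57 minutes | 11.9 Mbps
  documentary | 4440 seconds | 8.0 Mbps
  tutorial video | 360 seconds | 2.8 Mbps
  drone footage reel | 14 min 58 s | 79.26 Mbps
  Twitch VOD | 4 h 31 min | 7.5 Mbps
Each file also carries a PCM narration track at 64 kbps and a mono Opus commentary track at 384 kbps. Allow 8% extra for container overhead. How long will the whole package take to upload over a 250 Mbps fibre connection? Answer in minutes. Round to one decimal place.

Audio total: 64 + 384 = 448 kbps = 0.448 Mbps.
concert recording: 12.348 Mbps × 3420 s × 1.08 = 45608.6 Mb
documentary: 8.448 Mbps × 4440 s × 1.08 = 40509.8 Mb
tutorial video: 3.248 Mbps × 360 s × 1.08 = 1262.8 Mb
drone footage reel: 79.708 Mbps × 898 s × 1.08 = 77304.0 Mb
Twitch VOD: 7.948 Mbps × 16260 s × 1.08 = 139573.2 Mb
Total: 304258.5 Mb = 38032.3 MB.
At 250 Mbps: 304258.5 / 250 = 1217 s ≈ 20.3 minutes.

20.3 minutes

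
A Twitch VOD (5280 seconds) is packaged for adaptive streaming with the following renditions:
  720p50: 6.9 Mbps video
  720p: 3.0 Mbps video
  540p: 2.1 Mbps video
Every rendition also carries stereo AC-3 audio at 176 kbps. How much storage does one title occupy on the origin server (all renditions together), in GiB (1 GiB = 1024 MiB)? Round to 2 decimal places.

7.70 GiB

Audio: 176 kbps = 0.176 Mbps.
Sum of rendition bitrates: (6.9+0.176) + (3.0+0.176) + (2.1+0.176) = 12.528 Mbps.
× 5280 s = 66,148 Mb = 8,268 MB = 7.701 GiB.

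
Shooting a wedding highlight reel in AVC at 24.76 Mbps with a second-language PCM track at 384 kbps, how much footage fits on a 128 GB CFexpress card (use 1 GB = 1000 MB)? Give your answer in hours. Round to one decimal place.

Audio: 384 kbps = 0.384 Mbps.
Total bitrate: 24.76 + 0.384 = 25.144 Mbps.
Capacity: 128 GB = 1,024,000 Mb.
Recording time: 1,024,000 / 25.144 = 40,725 s ≈ 11.3 hours.

11.3 hours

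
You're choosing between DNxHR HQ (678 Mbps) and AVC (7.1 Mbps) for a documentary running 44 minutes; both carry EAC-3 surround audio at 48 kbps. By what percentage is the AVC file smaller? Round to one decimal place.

98.9%

44 min = 2640 s
Audio: 48 kbps = 0.048 Mbps.
DNxHR HQ: 678.048 Mbps × 2640 s = 1790046.7 Mb = 208.389 GiB.
AVC: 7.148 Mbps × 2640 s = 18870.7 Mb = 2.197 GiB.
Reduction: (1 − 2.197/208.389) × 100 = 98.95%.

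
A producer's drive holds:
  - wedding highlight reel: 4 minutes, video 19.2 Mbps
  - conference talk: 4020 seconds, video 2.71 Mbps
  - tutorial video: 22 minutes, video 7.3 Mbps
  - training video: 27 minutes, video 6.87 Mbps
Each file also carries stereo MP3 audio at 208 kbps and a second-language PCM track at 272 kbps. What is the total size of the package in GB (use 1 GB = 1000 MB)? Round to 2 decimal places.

Audio total: 208 + 272 = 480 kbps = 0.480 Mbps.
wedding highlight reel: 19.680 Mbps × 240 s = 4723.2 Mb
conference talk: 3.190 Mbps × 4020 s = 12823.8 Mb
tutorial video: 7.780 Mbps × 1320 s = 10269.6 Mb
training video: 7.350 Mbps × 1620 s = 11907.0 Mb
Total: 39723.6 Mb = 4965.4 MB.
= 4.965 GB.

4.97 GB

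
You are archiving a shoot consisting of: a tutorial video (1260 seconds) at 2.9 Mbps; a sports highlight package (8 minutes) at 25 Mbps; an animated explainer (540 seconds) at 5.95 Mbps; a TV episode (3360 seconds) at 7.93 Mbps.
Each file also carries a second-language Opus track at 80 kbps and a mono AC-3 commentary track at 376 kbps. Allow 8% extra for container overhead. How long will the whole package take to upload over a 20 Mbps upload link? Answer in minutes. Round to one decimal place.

Audio total: 80 + 376 = 456 kbps = 0.456 Mbps.
tutorial video: 3.356 Mbps × 1260 s × 1.08 = 4566.8 Mb
sports highlight package: 25.456 Mbps × 480 s × 1.08 = 13196.4 Mb
animated explainer: 6.406 Mbps × 540 s × 1.08 = 3736.0 Mb
TV episode: 8.386 Mbps × 3360 s × 1.08 = 30431.1 Mb
Total: 51930.3 Mb = 6491.3 MB.
At 20 Mbps: 51930.3 / 20 = 2597 s ≈ 43.3 minutes.

43.3 minutes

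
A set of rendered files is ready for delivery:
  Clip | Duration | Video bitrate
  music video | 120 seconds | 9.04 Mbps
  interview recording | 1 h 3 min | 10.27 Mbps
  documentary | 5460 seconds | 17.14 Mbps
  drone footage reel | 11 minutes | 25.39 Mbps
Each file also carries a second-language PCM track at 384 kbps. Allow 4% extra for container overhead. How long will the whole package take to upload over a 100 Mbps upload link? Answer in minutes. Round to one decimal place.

26.7 minutes

Audio: 384 kbps = 0.384 Mbps.
music video: 9.424 Mbps × 120 s × 1.04 = 1176.1 Mb
interview recording: 10.654 Mbps × 3780 s × 1.04 = 41883.0 Mb
documentary: 17.524 Mbps × 5460 s × 1.04 = 99508.3 Mb
drone footage reel: 25.774 Mbps × 660 s × 1.04 = 17691.3 Mb
Total: 160258.7 Mb = 20032.3 MB.
At 100 Mbps: 160258.7 / 100 = 1603 s ≈ 26.7 minutes.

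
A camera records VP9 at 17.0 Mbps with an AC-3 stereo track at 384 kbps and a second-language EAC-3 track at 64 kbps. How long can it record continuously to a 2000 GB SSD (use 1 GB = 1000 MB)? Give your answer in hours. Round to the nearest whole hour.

Audio total: 384 + 64 = 448 kbps = 0.448 Mbps.
Total bitrate: 17.0 + 0.448 = 17.448 Mbps.
Capacity: 2000 GB = 16,000,000 Mb.
Recording time: 16,000,000 / 17.448 = 917,011 s ≈ 255 hours.

255 hours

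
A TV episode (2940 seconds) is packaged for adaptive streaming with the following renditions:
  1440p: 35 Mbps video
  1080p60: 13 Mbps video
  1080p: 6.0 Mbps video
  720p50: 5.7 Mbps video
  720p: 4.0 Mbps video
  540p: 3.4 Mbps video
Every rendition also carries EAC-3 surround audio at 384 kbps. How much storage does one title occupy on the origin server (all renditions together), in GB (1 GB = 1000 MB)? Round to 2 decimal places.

25.51 GB

Audio: 384 kbps = 0.384 Mbps.
Sum of rendition bitrates: (35+0.384) + (13+0.384) + (6.0+0.384) + (5.7+0.384) + (4.0+0.384) + (3.4+0.384) = 69.404 Mbps.
× 2940 s = 204,048 Mb = 25,506 MB = 25.51 GB.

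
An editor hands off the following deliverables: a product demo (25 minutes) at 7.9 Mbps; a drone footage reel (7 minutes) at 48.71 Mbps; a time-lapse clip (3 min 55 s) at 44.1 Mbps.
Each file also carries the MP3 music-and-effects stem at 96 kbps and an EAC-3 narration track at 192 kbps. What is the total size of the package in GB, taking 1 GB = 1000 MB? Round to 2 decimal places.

5.41 GB

Audio total: 96 + 192 = 288 kbps = 0.288 Mbps.
product demo: 8.188 Mbps × 1500 s = 12282.0 Mb
drone footage reel: 48.998 Mbps × 420 s = 20579.2 Mb
time-lapse clip: 44.388 Mbps × 235 s = 10431.2 Mb
Total: 43292.3 Mb = 5411.5 MB.
= 5.412 GB.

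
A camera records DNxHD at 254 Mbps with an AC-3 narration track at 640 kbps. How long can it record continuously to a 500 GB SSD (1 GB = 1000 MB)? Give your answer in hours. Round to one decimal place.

Audio: 640 kbps = 0.640 Mbps.
Total bitrate: 254 + 0.640 = 254.640 Mbps.
Capacity: 500 GB = 4,000,000 Mb.
Recording time: 4,000,000 / 254.640 = 15,708 s ≈ 4.36 hours.

4.4 hours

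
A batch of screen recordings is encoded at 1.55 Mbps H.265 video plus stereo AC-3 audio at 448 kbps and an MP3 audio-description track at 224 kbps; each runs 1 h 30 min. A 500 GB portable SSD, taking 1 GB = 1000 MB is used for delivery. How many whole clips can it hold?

333

1 h 30 min = 90 min = 5400 s
Audio total: 448 + 224 = 672 kbps = 0.672 Mbps.
Total bitrate: 2.222 Mbps.
Per item: 2.222 Mbps × 5400 s = 11,999 Mb = 1,500 MB.
Capacity: 500 GB = 4,000,000 Mb; 333.37 items → 333 complete.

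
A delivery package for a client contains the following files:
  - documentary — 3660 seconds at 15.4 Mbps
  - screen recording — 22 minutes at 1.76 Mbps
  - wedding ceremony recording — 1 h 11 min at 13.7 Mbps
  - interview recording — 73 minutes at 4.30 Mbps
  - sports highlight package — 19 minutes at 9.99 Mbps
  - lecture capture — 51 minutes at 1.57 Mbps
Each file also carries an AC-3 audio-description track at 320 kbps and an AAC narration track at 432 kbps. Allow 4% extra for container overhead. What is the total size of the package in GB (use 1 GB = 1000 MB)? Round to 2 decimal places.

21.51 GB

Audio total: 320 + 432 = 752 kbps = 0.752 Mbps.
documentary: 16.152 Mbps × 3660 s × 1.04 = 61481.0 Mb
screen recording: 2.512 Mbps × 1320 s × 1.04 = 3448.5 Mb
wedding ceremony recording: 14.452 Mbps × 4260 s × 1.04 = 64028.1 Mb
interview recording: 5.052 Mbps × 4380 s × 1.04 = 23012.9 Mb
sports highlight package: 10.742 Mbps × 1140 s × 1.04 = 12735.7 Mb
lecture capture: 2.322 Mbps × 3060 s × 1.04 = 7389.5 Mb
Total: 172095.7 Mb = 21512.0 MB.
= 21.51 GB.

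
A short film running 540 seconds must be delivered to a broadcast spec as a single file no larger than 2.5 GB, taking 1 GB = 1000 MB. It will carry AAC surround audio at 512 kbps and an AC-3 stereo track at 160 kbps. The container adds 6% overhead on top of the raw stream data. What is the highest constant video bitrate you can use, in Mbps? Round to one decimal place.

Budget: 2.5 GB = 20000.0 Mb.
Stream payload after overhead: 20000.0 / 1.06 = 18867.9 Mb.
Total bitrate budget: 18867.9 Mb / 540 s = 34.941 Mbps.
Audio total: 512 + 160 = 672 kbps = 0.672 Mbps.
Video: 34.941 − 0.672 = 34.269 Mbps.

34.3 Mbps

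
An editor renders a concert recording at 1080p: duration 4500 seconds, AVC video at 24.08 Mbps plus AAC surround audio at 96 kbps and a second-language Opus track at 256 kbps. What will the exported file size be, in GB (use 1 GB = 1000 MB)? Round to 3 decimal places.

Audio total: 96 + 256 = 352 kbps = 0.352 Mbps.
Total bitrate: 24.08 + 0.352 = 24.432 Mbps.
Stream data: 24.432 Mbps × 4500 s = 109944.0 Mb.
109,944 Mb ÷ 8 = 13,743 MB → 13.74 GB.

13.743 GB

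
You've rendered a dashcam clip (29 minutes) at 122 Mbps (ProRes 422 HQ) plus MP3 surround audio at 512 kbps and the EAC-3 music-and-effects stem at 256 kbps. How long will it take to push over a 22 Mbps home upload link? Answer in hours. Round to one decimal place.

2.7 hours

29 min = 1740 s
Audio total: 512 + 256 = 768 kbps = 0.768 Mbps.
Total bitrate: 122.768 Mbps.
File: 122.768 Mbps × 1740 s = 213616.3 Mb.
At 22 Mbps: 213616.3 / 22 = 9709.8 s ≈ 2.7 hours.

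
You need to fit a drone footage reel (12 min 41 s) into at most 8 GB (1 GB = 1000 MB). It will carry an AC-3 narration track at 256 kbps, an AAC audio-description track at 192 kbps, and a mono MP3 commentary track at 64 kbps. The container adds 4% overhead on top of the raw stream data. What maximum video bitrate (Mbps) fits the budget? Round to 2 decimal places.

Budget: 8 GB = 64000.0 Mb.
Stream payload after overhead: 64000.0 / 1.04 = 61538.5 Mb.
12 min 41 s = 761 s
Total bitrate budget: 61538.5 Mb / 761 s = 80.865 Mbps.
Audio total: 256 + 192 + 64 = 512 kbps = 0.512 Mbps.
Video: 80.865 − 0.512 = 80.353 Mbps.

80.35 Mbps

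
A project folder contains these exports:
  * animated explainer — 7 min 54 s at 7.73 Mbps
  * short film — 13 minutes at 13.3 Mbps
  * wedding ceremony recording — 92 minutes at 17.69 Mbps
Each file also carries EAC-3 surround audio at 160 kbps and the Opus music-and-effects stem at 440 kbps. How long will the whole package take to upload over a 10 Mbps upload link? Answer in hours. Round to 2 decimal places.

3.22 hours

Audio total: 160 + 440 = 600 kbps = 0.600 Mbps.
animated explainer: 8.330 Mbps × 474 s = 3948.4 Mb
short film: 13.900 Mbps × 780 s = 10842.0 Mb
wedding ceremony recording: 18.290 Mbps × 5520 s = 100960.8 Mb
Total: 115751.2 Mb = 14468.9 MB.
At 10 Mbps: 115751.2 / 10 = 11575 s ≈ 3.22 hours.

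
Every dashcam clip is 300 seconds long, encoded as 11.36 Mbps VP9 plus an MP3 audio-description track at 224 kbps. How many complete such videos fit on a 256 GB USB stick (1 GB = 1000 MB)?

589

Audio: 224 kbps = 0.224 Mbps.
Total bitrate: 11.584 Mbps.
Per item: 11.584 Mbps × 300 s = 3,475 Mb = 434.4 MB.
Capacity: 256 GB = 2,048,000 Mb; 589.32 items → 589 complete.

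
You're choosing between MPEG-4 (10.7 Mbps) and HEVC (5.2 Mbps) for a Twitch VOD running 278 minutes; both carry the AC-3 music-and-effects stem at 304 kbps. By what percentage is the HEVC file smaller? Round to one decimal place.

50.0%

278 min = 16680 s
Audio: 304 kbps = 0.304 Mbps.
MPEG-4: 11.004 Mbps × 16680 s = 183546.7 Mb = 21.368 GiB.
HEVC: 5.504 Mbps × 16680 s = 91806.7 Mb = 10.688 GiB.
Reduction: (1 − 10.688/21.368) × 100 = 49.98%.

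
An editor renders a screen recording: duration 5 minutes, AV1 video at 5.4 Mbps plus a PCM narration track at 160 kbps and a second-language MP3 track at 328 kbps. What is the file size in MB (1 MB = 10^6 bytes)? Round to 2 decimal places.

5 min = 300 s
Audio total: 160 + 328 = 488 kbps = 0.488 Mbps.
Total bitrate: 5.4 + 0.488 = 5.888 Mbps.
Stream data: 5.888 Mbps × 300 s = 1766.4 Mb.
1,766 Mb ÷ 8 = 220.8 MB → 220.8 MB.

220.80 MB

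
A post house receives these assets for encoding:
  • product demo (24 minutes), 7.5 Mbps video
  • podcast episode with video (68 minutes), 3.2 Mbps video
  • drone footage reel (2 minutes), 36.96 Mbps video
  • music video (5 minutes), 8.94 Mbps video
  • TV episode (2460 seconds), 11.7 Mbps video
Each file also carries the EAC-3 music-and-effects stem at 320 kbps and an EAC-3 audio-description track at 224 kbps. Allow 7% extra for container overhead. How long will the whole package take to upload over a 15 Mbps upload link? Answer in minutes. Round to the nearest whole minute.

Audio total: 320 + 224 = 544 kbps = 0.544 Mbps.
product demo: 8.044 Mbps × 1440 s × 1.07 = 12394.2 Mb
podcast episode with video: 3.744 Mbps × 4080 s × 1.07 = 16344.8 Mb
drone footage reel: 37.504 Mbps × 120 s × 1.07 = 4815.5 Mb
music video: 9.484 Mbps × 300 s × 1.07 = 3044.4 Mb
TV episode: 12.244 Mbps × 2460 s × 1.07 = 32228.7 Mb
Total: 68827.5 Mb = 8603.4 MB.
At 15 Mbps: 68827.5 / 15 = 4589 s ≈ 76.5 minutes.

76 minutes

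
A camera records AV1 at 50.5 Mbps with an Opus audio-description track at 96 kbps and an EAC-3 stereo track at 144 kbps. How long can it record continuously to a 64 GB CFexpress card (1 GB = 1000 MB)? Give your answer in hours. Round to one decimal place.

2.8 hours

Audio total: 96 + 144 = 240 kbps = 0.240 Mbps.
Total bitrate: 50.5 + 0.240 = 50.740 Mbps.
Capacity: 64 GB = 512,000 Mb.
Recording time: 512,000 / 50.740 = 10,091 s ≈ 2.80 hours.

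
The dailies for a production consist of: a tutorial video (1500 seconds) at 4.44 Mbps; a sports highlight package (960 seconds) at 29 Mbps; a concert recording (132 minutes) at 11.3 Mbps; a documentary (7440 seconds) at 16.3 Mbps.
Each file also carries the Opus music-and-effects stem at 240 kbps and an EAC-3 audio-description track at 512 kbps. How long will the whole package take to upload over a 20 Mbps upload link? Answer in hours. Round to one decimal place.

3.6 hours

Audio total: 240 + 512 = 752 kbps = 0.752 Mbps.
tutorial video: 5.192 Mbps × 1500 s = 7788.0 Mb
sports highlight package: 29.752 Mbps × 960 s = 28561.9 Mb
concert recording: 12.052 Mbps × 7920 s = 95451.8 Mb
documentary: 17.052 Mbps × 7440 s = 126866.9 Mb
Total: 258668.6 Mb = 32333.6 MB.
At 20 Mbps: 258668.6 / 20 = 12933 s ≈ 3.59 hours.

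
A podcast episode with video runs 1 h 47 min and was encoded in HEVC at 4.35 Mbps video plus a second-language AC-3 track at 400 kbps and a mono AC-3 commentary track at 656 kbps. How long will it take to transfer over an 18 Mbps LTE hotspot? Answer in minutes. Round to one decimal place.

1 h 47 min = 107 min = 6420 s
Audio total: 400 + 656 = 1056 kbps = 1.056 Mbps.
Total bitrate: 5.406 Mbps.
File: 5.406 Mbps × 6420 s = 34706.5 Mb.
At 18 Mbps: 34706.5 / 18 = 1928.1 s ≈ 32.1 minutes.

32.1 minutes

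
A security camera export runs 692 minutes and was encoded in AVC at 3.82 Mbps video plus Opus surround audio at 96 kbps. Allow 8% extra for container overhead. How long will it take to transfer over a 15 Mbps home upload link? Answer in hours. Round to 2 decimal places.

3.25 hours

692 min = 41520 s
Audio: 96 kbps = 0.096 Mbps.
Total bitrate: 3.916 Mbps.
File: 3.916 Mbps × 41520 s = 162592.3 Mb.
With 8% container overhead: ×1.08. → 175599.7 Mb.
At 15 Mbps: 175599.7 / 15 = 11706.6 s ≈ 3.25 hours.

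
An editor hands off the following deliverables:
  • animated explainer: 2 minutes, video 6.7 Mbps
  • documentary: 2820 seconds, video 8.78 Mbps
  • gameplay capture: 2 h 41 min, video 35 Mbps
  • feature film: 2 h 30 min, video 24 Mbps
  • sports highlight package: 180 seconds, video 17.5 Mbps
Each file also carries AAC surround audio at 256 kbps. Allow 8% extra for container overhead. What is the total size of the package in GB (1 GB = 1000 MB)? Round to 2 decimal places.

Audio: 256 kbps = 0.256 Mbps.
animated explainer: 6.956 Mbps × 120 s × 1.08 = 901.5 Mb
documentary: 9.036 Mbps × 2820 s × 1.08 = 27520.0 Mb
gameplay capture: 35.256 Mbps × 9660 s × 1.08 = 367818.8 Mb
feature film: 24.256 Mbps × 9000 s × 1.08 = 235768.3 Mb
sports highlight package: 17.756 Mbps × 180 s × 1.08 = 3451.8 Mb
Total: 635460.4 Mb = 79432.6 MB.
= 79.43 GB.

79.43 GB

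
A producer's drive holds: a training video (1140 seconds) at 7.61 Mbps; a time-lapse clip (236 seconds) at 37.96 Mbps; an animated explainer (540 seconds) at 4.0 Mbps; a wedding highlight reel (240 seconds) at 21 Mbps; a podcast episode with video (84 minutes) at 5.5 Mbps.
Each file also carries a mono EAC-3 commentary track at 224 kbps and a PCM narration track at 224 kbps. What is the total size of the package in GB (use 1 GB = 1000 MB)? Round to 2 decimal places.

6.97 GB

Audio total: 224 + 224 = 448 kbps = 0.448 Mbps.
training video: 8.058 Mbps × 1140 s = 9186.1 Mb
time-lapse clip: 38.408 Mbps × 236 s = 9064.3 Mb
animated explainer: 4.448 Mbps × 540 s = 2401.9 Mb
wedding highlight reel: 21.448 Mbps × 240 s = 5147.5 Mb
podcast episode with video: 5.948 Mbps × 5040 s = 29977.9 Mb
Total: 55777.8 Mb = 6972.2 MB.
= 6.972 GB.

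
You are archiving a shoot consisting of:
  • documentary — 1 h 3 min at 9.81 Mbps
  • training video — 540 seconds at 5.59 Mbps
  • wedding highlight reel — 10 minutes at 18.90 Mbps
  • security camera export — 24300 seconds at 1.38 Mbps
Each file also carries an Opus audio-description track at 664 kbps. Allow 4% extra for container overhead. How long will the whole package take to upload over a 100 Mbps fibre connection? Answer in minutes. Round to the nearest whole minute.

18 minutes

Audio: 664 kbps = 0.664 Mbps.
documentary: 10.474 Mbps × 3780 s × 1.04 = 41175.4 Mb
training video: 6.254 Mbps × 540 s × 1.04 = 3512.2 Mb
wedding highlight reel: 19.564 Mbps × 600 s × 1.04 = 12207.9 Mb
security camera export: 2.044 Mbps × 24300 s × 1.04 = 51656.0 Mb
Total: 108551.5 Mb = 13568.9 MB.
At 100 Mbps: 108551.5 / 100 = 1086 s ≈ 18.1 minutes.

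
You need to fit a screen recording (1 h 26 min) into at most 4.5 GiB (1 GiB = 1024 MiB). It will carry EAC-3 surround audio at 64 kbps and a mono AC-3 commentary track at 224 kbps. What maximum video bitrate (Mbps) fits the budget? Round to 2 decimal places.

7.20 Mbps

Budget: 4.5 GiB = 38654.7 Mb.
1 h 26 min = 86 min = 5160 s
Total bitrate budget: 38654.7 Mb / 5160 s = 7.491 Mbps.
Audio total: 64 + 224 = 288 kbps = 0.288 Mbps.
Video: 7.491 − 0.288 = 7.203 Mbps.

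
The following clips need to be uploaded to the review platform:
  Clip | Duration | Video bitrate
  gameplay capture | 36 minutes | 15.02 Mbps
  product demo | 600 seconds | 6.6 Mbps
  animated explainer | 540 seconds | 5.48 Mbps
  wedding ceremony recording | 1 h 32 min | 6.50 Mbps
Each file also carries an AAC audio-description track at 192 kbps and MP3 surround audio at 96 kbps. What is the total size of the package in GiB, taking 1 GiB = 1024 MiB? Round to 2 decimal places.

9.06 GiB

Audio total: 192 + 96 = 288 kbps = 0.288 Mbps.
gameplay capture: 15.308 Mbps × 2160 s = 33065.3 Mb
product demo: 6.888 Mbps × 600 s = 4132.8 Mb
animated explainer: 5.768 Mbps × 540 s = 3114.7 Mb
wedding ceremony recording: 6.788 Mbps × 5520 s = 37469.8 Mb
Total: 77782.6 Mb = 9722.8 MB.
= 9.055 GiB.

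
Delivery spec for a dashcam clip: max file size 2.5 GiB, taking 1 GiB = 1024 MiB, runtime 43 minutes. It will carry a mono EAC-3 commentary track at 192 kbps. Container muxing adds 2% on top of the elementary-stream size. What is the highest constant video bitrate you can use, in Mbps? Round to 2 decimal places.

Budget: 2.5 GiB = 21474.8 Mb.
Stream payload after overhead: 21474.8 / 1.02 = 21053.8 Mb.
43 min = 2580 s
Total bitrate budget: 21053.8 Mb / 2580 s = 8.160 Mbps.
Audio: 192 kbps = 0.192 Mbps.
Video: 8.160 − 0.192 = 7.968 Mbps.

7.97 Mbps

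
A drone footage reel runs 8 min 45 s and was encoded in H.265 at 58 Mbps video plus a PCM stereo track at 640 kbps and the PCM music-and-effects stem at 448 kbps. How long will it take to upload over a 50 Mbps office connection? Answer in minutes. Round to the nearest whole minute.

8 min 45 s = 525 s
Audio total: 640 + 448 = 1088 kbps = 1.088 Mbps.
Total bitrate: 59.088 Mbps.
File: 59.088 Mbps × 525 s = 31021.2 Mb.
At 50 Mbps: 31021.2 / 50 = 620.4 s ≈ 10.3 minutes.

10 minutes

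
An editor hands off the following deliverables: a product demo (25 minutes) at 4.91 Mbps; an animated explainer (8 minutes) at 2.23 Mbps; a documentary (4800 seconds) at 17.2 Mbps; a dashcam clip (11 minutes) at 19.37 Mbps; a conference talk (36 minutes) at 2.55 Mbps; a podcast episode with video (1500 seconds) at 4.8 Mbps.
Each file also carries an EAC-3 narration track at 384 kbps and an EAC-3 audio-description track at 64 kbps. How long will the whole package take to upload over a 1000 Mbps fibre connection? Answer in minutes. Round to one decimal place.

2.0 minutes

Audio total: 384 + 64 = 448 kbps = 0.448 Mbps.
product demo: 5.358 Mbps × 1500 s = 8037.0 Mb
animated explainer: 2.678 Mbps × 480 s = 1285.4 Mb
documentary: 17.648 Mbps × 4800 s = 84710.4 Mb
dashcam clip: 19.818 Mbps × 660 s = 13079.9 Mb
conference talk: 2.998 Mbps × 2160 s = 6475.7 Mb
podcast episode with video: 5.248 Mbps × 1500 s = 7872.0 Mb
Total: 121460.4 Mb = 15182.5 MB.
At 1000 Mbps: 121460.4 / 1000 = 121 s ≈ 2.02 minutes.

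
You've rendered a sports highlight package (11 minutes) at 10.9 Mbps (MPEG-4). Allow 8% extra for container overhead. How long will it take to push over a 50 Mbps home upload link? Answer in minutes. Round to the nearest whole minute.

3 minutes

11 min = 660 s
File: 10.900 Mbps × 660 s = 7194.0 Mb.
With 8% container overhead: ×1.08. → 7769.5 Mb.
At 50 Mbps: 7769.5 / 50 = 155.4 s ≈ 2.59 minutes.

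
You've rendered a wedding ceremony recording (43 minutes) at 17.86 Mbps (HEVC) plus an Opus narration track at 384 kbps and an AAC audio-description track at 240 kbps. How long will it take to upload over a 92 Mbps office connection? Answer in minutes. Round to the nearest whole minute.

9 minutes

43 min = 2580 s
Audio total: 384 + 240 = 624 kbps = 0.624 Mbps.
Total bitrate: 18.484 Mbps.
File: 18.484 Mbps × 2580 s = 47688.7 Mb.
At 92 Mbps: 47688.7 / 92 = 518.4 s ≈ 8.64 minutes.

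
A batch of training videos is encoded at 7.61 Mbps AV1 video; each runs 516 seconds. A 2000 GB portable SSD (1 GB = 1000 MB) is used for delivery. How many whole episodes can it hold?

Per item: 7.610 Mbps × 516 s = 3,927 Mb = 490.8 MB.
Capacity: 2000 GB = 16,000,000 Mb; 4074.61 items → 4074 complete.

4074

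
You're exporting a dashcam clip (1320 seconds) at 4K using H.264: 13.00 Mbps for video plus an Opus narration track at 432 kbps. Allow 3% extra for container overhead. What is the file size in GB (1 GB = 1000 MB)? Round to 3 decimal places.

Audio: 432 kbps = 0.432 Mbps.
Total bitrate: 13.00 + 0.432 = 13.432 Mbps.
Stream data: 13.432 Mbps × 1320 s = 17730.2 Mb.
With 3% container overhead: ×1.03.
18,262 Mb ÷ 8 = 2,283 MB → 2.283 GB.

2.283 GB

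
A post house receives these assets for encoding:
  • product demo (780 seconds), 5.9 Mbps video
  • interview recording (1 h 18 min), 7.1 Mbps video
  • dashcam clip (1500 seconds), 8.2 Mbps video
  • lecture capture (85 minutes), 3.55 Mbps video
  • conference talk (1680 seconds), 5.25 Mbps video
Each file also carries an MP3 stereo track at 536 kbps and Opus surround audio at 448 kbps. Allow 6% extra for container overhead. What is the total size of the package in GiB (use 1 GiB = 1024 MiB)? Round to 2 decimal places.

11.18 GiB

Audio total: 536 + 448 = 984 kbps = 0.984 Mbps.
product demo: 6.884 Mbps × 780 s × 1.06 = 5691.7 Mb
interview recording: 8.084 Mbps × 4680 s × 1.06 = 40103.1 Mb
dashcam clip: 9.184 Mbps × 1500 s × 1.06 = 14602.6 Mb
lecture capture: 4.534 Mbps × 5100 s × 1.06 = 24510.8 Mb
conference talk: 6.234 Mbps × 1680 s × 1.06 = 11101.5 Mb
Total: 96009.7 Mb = 12001.2 MB.
= 11.18 GiB.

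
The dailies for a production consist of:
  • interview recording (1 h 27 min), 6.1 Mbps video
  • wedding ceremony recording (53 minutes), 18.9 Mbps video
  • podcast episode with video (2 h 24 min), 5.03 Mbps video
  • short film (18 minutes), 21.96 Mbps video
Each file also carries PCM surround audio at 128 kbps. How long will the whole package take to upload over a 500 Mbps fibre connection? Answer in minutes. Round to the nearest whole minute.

5 minutes

Audio: 128 kbps = 0.128 Mbps.
interview recording: 6.228 Mbps × 5220 s = 32510.2 Mb
wedding ceremony recording: 19.028 Mbps × 3180 s = 60509.0 Mb
podcast episode with video: 5.158 Mbps × 8640 s = 44565.1 Mb
short film: 22.088 Mbps × 1080 s = 23855.0 Mb
Total: 161439.4 Mb = 20179.9 MB.
At 500 Mbps: 161439.4 / 500 = 323 s ≈ 5.38 minutes.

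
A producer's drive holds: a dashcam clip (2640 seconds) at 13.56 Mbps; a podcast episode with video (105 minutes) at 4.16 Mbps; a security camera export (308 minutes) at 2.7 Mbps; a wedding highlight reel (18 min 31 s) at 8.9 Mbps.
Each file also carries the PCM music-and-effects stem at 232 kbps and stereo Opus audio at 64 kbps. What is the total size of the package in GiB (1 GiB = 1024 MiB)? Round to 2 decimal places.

15.16 GiB

Audio total: 232 + 64 = 296 kbps = 0.296 Mbps.
dashcam clip: 13.856 Mbps × 2640 s = 36579.8 Mb
podcast episode with video: 4.456 Mbps × 6300 s = 28072.8 Mb
security camera export: 2.996 Mbps × 18480 s = 55366.1 Mb
wedding highlight reel: 9.196 Mbps × 1111 s = 10216.8 Mb
Total: 130235.5 Mb = 16279.4 MB.
= 15.16 GiB.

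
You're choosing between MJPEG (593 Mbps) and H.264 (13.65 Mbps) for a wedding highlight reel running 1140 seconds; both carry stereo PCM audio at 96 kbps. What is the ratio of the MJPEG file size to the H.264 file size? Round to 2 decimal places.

Audio: 96 kbps = 0.096 Mbps.
MJPEG: 593.096 Mbps × 1140 s = 676129.4 Mb = 78.712 GiB.
H.264: 13.746 Mbps × 1140 s = 15670.4 Mb = 1.824 GiB.
Ratio: 78.712 / 1.824 = 43.147.

43.15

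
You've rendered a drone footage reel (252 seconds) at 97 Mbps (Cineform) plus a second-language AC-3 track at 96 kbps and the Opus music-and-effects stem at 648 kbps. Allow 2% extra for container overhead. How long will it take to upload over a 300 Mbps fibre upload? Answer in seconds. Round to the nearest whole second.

Audio total: 96 + 648 = 744 kbps = 0.744 Mbps.
Total bitrate: 97.744 Mbps.
File: 97.744 Mbps × 252 s = 24631.5 Mb.
With 2% container overhead: ×1.02. → 25124.1 Mb.
At 300 Mbps: 25124.1 / 300 = 83.7 s ≈ 83.7 seconds.

84 seconds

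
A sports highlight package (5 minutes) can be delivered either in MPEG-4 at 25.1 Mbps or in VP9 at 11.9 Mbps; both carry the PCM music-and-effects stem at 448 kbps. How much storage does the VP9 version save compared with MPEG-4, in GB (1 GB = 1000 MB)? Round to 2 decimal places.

5 min = 300 s
Audio: 448 kbps = 0.448 Mbps.
MPEG-4: 25.548 Mbps × 300 s = 7664.4 Mb = 0.958 GB.
VP9: 12.348 Mbps × 300 s = 3704.4 Mb = 0.463 GB.
Saving: 0.958 − 0.463 = 0.495 GB.

0.50 GB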